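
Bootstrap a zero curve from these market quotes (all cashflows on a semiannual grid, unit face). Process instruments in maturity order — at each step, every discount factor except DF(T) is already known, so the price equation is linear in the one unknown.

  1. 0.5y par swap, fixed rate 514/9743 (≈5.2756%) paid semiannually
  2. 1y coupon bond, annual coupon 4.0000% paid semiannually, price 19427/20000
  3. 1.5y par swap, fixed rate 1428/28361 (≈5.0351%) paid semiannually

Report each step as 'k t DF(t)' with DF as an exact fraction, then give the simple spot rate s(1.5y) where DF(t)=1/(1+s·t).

step 1 [0.5y] swap r/2=257/9743: DF=(1 − 257/9743·(0))/(1+257/9743) = 9743/10000 ≈ 0.974300
step 2 [1y] bond c/2=1/50: DF=(19427/20000 − 1/50·(0.974300))/(1+1/50) = 2333/2500 ≈ 0.933200
step 3 [1.5y] swap r/2=714/28361: DF=(1 − 714/28361·(0.974300+0.933200))/(1+714/28361) = 4643/5000 ≈ 0.928600

1 1/2 9743/10000
2 1 2333/2500
3 3/2 4643/5000
s(1.5y) = (1/(4643/5000) − 1)/(3/2) = 238/4643 ≈ 5.1260%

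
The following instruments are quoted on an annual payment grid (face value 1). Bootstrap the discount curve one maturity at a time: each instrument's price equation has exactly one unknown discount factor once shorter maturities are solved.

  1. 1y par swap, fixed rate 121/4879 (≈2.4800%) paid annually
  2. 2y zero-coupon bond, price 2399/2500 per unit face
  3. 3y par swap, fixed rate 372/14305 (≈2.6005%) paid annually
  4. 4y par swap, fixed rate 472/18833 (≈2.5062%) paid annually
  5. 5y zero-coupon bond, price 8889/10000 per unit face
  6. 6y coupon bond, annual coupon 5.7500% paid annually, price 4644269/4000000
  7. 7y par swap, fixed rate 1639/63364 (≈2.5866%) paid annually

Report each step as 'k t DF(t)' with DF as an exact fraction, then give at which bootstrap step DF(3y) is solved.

1 1 4879/5000
2 2 2399/2500
3 3 1157/1250
4 4 566/625
5 5 8889/10000
6 6 528/625
7 7 8361/10000
DF(3y) is solved at step 3

step 1 [1y] swap r/1=121/4879: DF=(1 − 121/4879·(0))/(1+121/4879) = 4879/5000 ≈ 0.975800
step 2 [2y] zero: DF = P = 2399/2500 ≈ 0.959600
step 3 [3y] swap r/1=372/14305: DF=(1 − 372/14305·(0.975800+0.959600))/(1+372/14305) = 1157/1250 ≈ 0.925600
step 4 [4y] swap r/1=472/18833: DF=(1 − 472/18833·(0.975800+0.959600+0.925600))/(1+472/18833) = 566/625 ≈ 0.905600
step 5 [5y] zero: DF = P = 8889/10000 ≈ 0.888900
step 6 [6y] bond c/1=23/400: DF=(4644269/4000000 − 23/400·(0.975800+0.959600+0.925600+0.905600+0.888900))/(1+23/400) = 528/625 ≈ 0.844800
step 7 [7y] swap r/1=1639/63364: DF=(1 − 1639/63364·(0.975800+0.959600+0.925600+0.905600+0.888900+0.844800))/(1+1639/63364) = 8361/10000 ≈ 0.836100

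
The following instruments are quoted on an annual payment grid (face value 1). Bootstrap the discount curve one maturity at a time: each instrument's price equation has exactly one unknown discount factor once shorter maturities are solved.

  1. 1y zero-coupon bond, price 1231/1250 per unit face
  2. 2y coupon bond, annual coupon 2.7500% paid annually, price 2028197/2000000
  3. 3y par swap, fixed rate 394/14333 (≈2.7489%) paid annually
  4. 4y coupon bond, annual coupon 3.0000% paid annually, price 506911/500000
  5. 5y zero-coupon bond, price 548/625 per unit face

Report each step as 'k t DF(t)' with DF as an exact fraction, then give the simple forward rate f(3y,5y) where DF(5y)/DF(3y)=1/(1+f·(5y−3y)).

1 1 1231/1250
2 2 4803/5000
3 3 2303/2500
4 4 563/625
5 5 548/625
f(3y,5y) = ((2303/2500)/(548/625) − 1)/(2) = 111/4384 ≈ 2.5319%

step 1 [1y] zero: DF = P = 1231/1250 ≈ 0.984800
step 2 [2y] bond c/1=11/400: DF=(2028197/2000000 − 11/400·(0.984800))/(1+11/400) = 4803/5000 ≈ 0.960600
step 3 [3y] swap r/1=394/14333: DF=(1 − 394/14333·(0.984800+0.960600))/(1+394/14333) = 2303/2500 ≈ 0.921200
step 4 [4y] bond c/1=3/100: DF=(506911/500000 − 3/100·(0.984800+0.960600+0.921200))/(1+3/100) = 563/625 ≈ 0.900800
step 5 [5y] zero: DF = P = 548/625 ≈ 0.876800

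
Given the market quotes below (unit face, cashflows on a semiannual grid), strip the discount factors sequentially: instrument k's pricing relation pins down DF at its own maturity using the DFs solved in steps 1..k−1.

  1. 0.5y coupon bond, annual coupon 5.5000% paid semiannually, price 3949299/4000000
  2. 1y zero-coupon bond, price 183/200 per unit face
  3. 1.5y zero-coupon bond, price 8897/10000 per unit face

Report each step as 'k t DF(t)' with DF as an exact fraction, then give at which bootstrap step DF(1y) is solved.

1 1/2 9609/10000
2 1 183/200
3 3/2 8897/10000
DF(1y) is solved at step 2

step 1 [0.5y] bond c/2=11/400: DF=(3949299/4000000 − 11/400·(0))/(1+11/400) = 9609/10000 ≈ 0.960900
step 2 [1y] zero: DF = P = 183/200 ≈ 0.915000
step 3 [1.5y] zero: DF = P = 8897/10000 ≈ 0.889700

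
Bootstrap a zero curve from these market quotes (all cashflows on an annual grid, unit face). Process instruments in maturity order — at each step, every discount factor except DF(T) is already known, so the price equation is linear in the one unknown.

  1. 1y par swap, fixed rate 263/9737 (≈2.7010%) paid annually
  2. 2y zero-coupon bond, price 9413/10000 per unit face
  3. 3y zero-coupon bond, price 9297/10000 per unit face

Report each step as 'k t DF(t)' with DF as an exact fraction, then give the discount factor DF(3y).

step 1 [1y] swap r/1=263/9737: DF=(1 − 263/9737·(0))/(1+263/9737) = 9737/10000 ≈ 0.973700
step 2 [2y] zero: DF = P = 9413/10000 ≈ 0.941300
step 3 [3y] zero: DF = P = 9297/10000 ≈ 0.929700

1 1 9737/10000
2 2 9413/10000
3 3 9297/10000
DF(3y) = 9297/10000 ≈ 0.929700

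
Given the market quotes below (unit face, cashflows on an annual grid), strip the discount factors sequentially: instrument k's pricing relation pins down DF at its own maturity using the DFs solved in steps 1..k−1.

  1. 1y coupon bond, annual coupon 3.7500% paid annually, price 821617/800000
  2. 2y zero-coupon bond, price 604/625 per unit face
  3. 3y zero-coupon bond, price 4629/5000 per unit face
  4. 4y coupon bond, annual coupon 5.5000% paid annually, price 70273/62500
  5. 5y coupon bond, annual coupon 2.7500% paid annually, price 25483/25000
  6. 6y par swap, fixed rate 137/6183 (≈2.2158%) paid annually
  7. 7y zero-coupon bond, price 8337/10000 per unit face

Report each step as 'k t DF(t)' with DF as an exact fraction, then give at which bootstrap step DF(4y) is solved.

step 1 [1y] bond c/1=3/80: DF=(821617/800000 − 3/80·(0))/(1+3/80) = 9899/10000 ≈ 0.989900
step 2 [2y] zero: DF = P = 604/625 ≈ 0.966400
step 3 [3y] zero: DF = P = 4629/5000 ≈ 0.925800
step 4 [4y] bond c/1=11/200: DF=(70273/62500 − 11/200·(0.989900+0.966400+0.925800))/(1+11/200) = 1831/2000 ≈ 0.915500
step 5 [5y] bond c/1=11/400: DF=(25483/25000 − 11/400·(0.989900+0.966400+0.925800+0.915500))/(1+11/400) = 1113/1250 ≈ 0.890400
step 6 [6y] swap r/1=137/6183: DF=(1 − 137/6183·(0.989900+0.966400+0.925800+0.915500+0.890400))/(1+137/6183) = 8767/10000 ≈ 0.876700
step 7 [7y] zero: DF = P = 8337/10000 ≈ 0.833700

1 1 9899/10000
2 2 604/625
3 3 4629/5000
4 4 1831/2000
5 5 1113/1250
6 6 8767/10000
7 7 8337/10000
DF(4y) is solved at step 4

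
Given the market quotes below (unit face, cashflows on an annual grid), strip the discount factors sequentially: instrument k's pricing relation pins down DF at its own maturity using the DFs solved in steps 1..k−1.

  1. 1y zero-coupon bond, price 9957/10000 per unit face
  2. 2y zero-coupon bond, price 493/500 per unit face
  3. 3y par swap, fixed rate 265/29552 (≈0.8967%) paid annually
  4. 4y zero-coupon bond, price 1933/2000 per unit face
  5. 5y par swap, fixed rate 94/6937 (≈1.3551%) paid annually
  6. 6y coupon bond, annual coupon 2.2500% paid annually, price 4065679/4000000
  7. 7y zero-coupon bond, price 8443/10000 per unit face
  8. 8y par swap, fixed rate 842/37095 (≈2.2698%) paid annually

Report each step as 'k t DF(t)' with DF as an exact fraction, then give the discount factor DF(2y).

1 1 9957/10000
2 2 493/500
3 3 1947/2000
4 4 1933/2000
5 5 4671/5000
6 6 1109/1250
7 7 8443/10000
8 8 2079/2500
DF(2y) = 493/500 ≈ 0.986000

step 1 [1y] zero: DF = P = 9957/10000 ≈ 0.995700
step 2 [2y] zero: DF = P = 493/500 ≈ 0.986000
step 3 [3y] swap r/1=265/29552: DF=(1 − 265/29552·(0.995700+0.986000))/(1+265/29552) = 1947/2000 ≈ 0.973500
step 4 [4y] zero: DF = P = 1933/2000 ≈ 0.966500
step 5 [5y] swap r/1=94/6937: DF=(1 − 94/6937·(0.995700+0.986000+0.973500+0.966500))/(1+94/6937) = 4671/5000 ≈ 0.934200
step 6 [6y] bond c/1=9/400: DF=(4065679/4000000 − 9/400·(0.995700+0.986000+0.973500+0.966500+0.934200))/(1+9/400) = 1109/1250 ≈ 0.887200
step 7 [7y] zero: DF = P = 8443/10000 ≈ 0.844300
step 8 [8y] swap r/1=842/37095: DF=(1 − 842/37095·(0.995700+0.986000+0.973500+0.966500+0.934200+0.887200+0.844300))/(1+842/37095) = 2079/2500 ≈ 0.831600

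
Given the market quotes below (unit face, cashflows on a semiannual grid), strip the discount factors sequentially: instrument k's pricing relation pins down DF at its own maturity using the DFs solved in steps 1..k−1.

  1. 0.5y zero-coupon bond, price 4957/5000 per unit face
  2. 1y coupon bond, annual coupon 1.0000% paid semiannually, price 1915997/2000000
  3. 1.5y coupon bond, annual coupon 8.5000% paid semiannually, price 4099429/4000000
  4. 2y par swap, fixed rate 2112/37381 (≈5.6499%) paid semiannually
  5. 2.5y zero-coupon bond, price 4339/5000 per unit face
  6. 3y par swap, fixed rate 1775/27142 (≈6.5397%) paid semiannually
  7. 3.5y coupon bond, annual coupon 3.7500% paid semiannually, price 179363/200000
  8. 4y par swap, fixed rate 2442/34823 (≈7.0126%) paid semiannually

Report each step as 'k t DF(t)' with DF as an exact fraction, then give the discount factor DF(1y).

1 1/2 4957/5000
2 1 9483/10000
3 3/2 113/125
4 2 559/625
5 5/2 4339/5000
6 3 329/400
7 7/2 1951/2500
8 4 3779/5000
DF(1y) = 9483/10000 ≈ 0.948300

step 1 [0.5y] zero: DF = P = 4957/5000 ≈ 0.991400
step 2 [1y] bond c/2=1/200: DF=(1915997/2000000 − 1/200·(0.991400))/(1+1/200) = 9483/10000 ≈ 0.948300
step 3 [1.5y] bond c/2=17/400: DF=(4099429/4000000 − 17/400·(0.991400+0.948300))/(1+17/400) = 113/125 ≈ 0.904000
step 4 [2y] swap r/2=1056/37381: DF=(1 − 1056/37381·(0.991400+0.948300+0.904000))/(1+1056/37381) = 559/625 ≈ 0.894400
step 5 [2.5y] zero: DF = P = 4339/5000 ≈ 0.867800
step 6 [3y] swap r/2=1775/54284: DF=(1 − 1775/54284·(0.991400+0.948300+0.904000+0.894400+0.867800))/(1+1775/54284) = 329/400 ≈ 0.822500
step 7 [3.5y] bond c/2=3/160: DF=(179363/200000 − 3/160·(0.991400+0.948300+0.904000+0.894400+0.867800+0.822500))/(1+3/160) = 1951/2500 ≈ 0.780400
step 8 [4y] swap r/2=1221/34823: DF=(1 − 1221/34823·(0.991400+0.948300+0.904000+0.894400+0.867800+0.822500+0.780400))/(1+1221/34823) = 3779/5000 ≈ 0.755800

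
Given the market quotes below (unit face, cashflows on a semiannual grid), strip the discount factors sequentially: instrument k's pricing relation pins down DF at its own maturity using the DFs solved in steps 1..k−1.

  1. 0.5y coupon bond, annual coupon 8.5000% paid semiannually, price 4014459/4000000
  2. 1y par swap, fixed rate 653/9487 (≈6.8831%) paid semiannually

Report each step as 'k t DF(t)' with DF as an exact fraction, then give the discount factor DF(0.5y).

1 1/2 9627/10000
2 1 9347/10000
DF(0.5y) = 9627/10000 ≈ 0.962700

step 1 [0.5y] bond c/2=17/400: DF=(4014459/4000000 − 17/400·(0))/(1+17/400) = 9627/10000 ≈ 0.962700
step 2 [1y] swap r/2=653/18974: DF=(1 − 653/18974·(0.962700))/(1+653/18974) = 9347/10000 ≈ 0.934700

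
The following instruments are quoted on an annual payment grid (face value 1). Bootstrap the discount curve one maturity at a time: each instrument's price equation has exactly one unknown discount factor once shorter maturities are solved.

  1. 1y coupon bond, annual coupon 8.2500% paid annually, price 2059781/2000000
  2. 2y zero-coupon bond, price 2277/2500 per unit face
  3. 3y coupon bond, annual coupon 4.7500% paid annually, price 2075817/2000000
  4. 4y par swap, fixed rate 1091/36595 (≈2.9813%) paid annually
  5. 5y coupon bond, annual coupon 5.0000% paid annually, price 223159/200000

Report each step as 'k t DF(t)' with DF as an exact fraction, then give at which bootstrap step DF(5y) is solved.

step 1 [1y] bond c/1=33/400: DF=(2059781/2000000 − 33/400·(0))/(1+33/400) = 4757/5000 ≈ 0.951400
step 2 [2y] zero: DF = P = 2277/2500 ≈ 0.910800
step 3 [3y] bond c/1=19/400: DF=(2075817/2000000 − 19/400·(0.951400+0.910800))/(1+19/400) = 1133/1250 ≈ 0.906400
step 4 [4y] swap r/1=1091/36595: DF=(1 − 1091/36595·(0.951400+0.910800+0.906400))/(1+1091/36595) = 8909/10000 ≈ 0.890900
step 5 [5y] bond c/1=1/20: DF=(223159/200000 − 1/20·(0.951400+0.910800+0.906400+0.890900))/(1+1/20) = 2221/2500 ≈ 0.888400

1 1 4757/5000
2 2 2277/2500
3 3 1133/1250
4 4 8909/10000
5 5 2221/2500
DF(5y) is solved at step 5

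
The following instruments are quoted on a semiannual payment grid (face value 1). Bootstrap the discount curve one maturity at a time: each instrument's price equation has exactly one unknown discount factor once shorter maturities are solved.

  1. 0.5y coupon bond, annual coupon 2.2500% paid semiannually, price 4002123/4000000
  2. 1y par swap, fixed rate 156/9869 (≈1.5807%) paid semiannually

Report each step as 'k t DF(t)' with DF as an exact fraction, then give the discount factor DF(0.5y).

1 1/2 4947/5000
2 1 2461/2500
DF(0.5y) = 4947/5000 ≈ 0.989400

step 1 [0.5y] bond c/2=9/800: DF=(4002123/4000000 − 9/800·(0))/(1+9/800) = 4947/5000 ≈ 0.989400
step 2 [1y] swap r/2=78/9869: DF=(1 − 78/9869·(0.989400))/(1+78/9869) = 2461/2500 ≈ 0.984400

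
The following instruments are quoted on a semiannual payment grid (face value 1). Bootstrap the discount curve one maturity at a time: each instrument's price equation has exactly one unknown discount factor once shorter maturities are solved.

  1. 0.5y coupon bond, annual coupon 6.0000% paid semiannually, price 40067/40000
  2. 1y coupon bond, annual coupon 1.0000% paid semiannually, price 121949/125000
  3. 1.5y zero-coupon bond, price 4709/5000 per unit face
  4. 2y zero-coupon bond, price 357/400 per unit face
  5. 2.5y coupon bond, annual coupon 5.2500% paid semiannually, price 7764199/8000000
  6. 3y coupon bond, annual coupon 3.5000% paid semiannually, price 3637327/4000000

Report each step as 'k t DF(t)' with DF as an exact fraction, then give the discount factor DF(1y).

1 1/2 389/400
2 1 9659/10000
3 3/2 4709/5000
4 2 357/400
5 5/2 2123/2500
6 3 4071/5000
DF(1y) = 9659/10000 ≈ 0.965900

step 1 [0.5y] bond c/2=3/100: DF=(40067/40000 − 3/100·(0))/(1+3/100) = 389/400 ≈ 0.972500
step 2 [1y] bond c/2=1/200: DF=(121949/125000 − 1/200·(0.972500))/(1+1/200) = 9659/10000 ≈ 0.965900
step 3 [1.5y] zero: DF = P = 4709/5000 ≈ 0.941800
step 4 [2y] zero: DF = P = 357/400 ≈ 0.892500
step 5 [2.5y] bond c/2=21/800: DF=(7764199/8000000 − 21/800·(0.972500+0.965900+0.941800+0.892500))/(1+21/800) = 2123/2500 ≈ 0.849200
step 6 [3y] bond c/2=7/400: DF=(3637327/4000000 − 7/400·(0.972500+0.965900+0.941800+0.892500+0.849200))/(1+7/400) = 4071/5000 ≈ 0.814200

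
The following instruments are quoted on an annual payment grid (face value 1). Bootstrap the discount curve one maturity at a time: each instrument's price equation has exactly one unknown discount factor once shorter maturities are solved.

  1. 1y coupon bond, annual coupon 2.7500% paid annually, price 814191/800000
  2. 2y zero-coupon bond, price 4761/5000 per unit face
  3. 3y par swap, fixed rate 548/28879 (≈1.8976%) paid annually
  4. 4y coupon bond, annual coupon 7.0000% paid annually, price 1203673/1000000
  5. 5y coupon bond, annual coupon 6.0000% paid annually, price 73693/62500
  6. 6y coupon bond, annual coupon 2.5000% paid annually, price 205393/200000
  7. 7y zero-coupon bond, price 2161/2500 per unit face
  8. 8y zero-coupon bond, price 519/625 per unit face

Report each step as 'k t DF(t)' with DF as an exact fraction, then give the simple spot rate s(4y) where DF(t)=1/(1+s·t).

step 1 [1y] bond c/1=11/400: DF=(814191/800000 − 11/400·(0))/(1+11/400) = 1981/2000 ≈ 0.990500
step 2 [2y] zero: DF = P = 4761/5000 ≈ 0.952200
step 3 [3y] swap r/1=548/28879: DF=(1 − 548/28879·(0.990500+0.952200))/(1+548/28879) = 2363/2500 ≈ 0.945200
step 4 [4y] bond c/1=7/100: DF=(1203673/1000000 − 7/100·(0.990500+0.952200+0.945200))/(1+7/100) = 117/125 ≈ 0.936000
step 5 [5y] bond c/1=3/50: DF=(73693/62500 − 3/50·(0.990500+0.952200+0.945200+0.936000))/(1+3/50) = 8959/10000 ≈ 0.895900
step 6 [6y] bond c/1=1/40: DF=(205393/200000 − 1/40·(0.990500+0.952200+0.945200+0.936000+0.895900))/(1+1/40) = 2217/2500 ≈ 0.886800
step 7 [7y] zero: DF = P = 2161/2500 ≈ 0.864400
step 8 [8y] zero: DF = P = 519/625 ≈ 0.830400

1 1 1981/2000
2 2 4761/5000
3 3 2363/2500
4 4 117/125
5 5 8959/10000
6 6 2217/2500
7 7 2161/2500
8 8 519/625
s(4y) = (1/(117/125) − 1)/(4) = 2/117 ≈ 1.7094%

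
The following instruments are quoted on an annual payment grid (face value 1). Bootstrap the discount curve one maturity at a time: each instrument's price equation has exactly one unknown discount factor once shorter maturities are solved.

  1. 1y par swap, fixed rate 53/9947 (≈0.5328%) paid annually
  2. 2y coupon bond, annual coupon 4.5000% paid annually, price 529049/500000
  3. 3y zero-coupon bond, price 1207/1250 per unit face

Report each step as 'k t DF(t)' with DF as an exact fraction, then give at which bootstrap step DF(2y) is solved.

step 1 [1y] swap r/1=53/9947: DF=(1 − 53/9947·(0))/(1+53/9947) = 9947/10000 ≈ 0.994700
step 2 [2y] bond c/1=9/200: DF=(529049/500000 − 9/200·(0.994700))/(1+9/200) = 9697/10000 ≈ 0.969700
step 3 [3y] zero: DF = P = 1207/1250 ≈ 0.965600

1 1 9947/10000
2 2 9697/10000
3 3 1207/1250
DF(2y) is solved at step 2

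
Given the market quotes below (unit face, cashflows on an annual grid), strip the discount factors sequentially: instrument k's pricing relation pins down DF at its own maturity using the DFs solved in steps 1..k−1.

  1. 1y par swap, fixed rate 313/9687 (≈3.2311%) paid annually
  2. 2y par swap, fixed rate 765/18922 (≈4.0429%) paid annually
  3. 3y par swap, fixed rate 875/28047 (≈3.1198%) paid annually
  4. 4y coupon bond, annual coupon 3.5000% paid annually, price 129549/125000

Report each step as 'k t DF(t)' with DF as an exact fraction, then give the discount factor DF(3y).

step 1 [1y] swap r/1=313/9687: DF=(1 − 313/9687·(0))/(1+313/9687) = 9687/10000 ≈ 0.968700
step 2 [2y] swap r/1=765/18922: DF=(1 − 765/18922·(0.968700))/(1+765/18922) = 1847/2000 ≈ 0.923500
step 3 [3y] swap r/1=875/28047: DF=(1 − 875/28047·(0.968700+0.923500))/(1+875/28047) = 73/80 ≈ 0.912500
step 4 [4y] bond c/1=7/200: DF=(129549/125000 − 7/200·(0.968700+0.923500+0.912500))/(1+7/200) = 1813/2000 ≈ 0.906500

1 1 9687/10000
2 2 1847/2000
3 3 73/80
4 4 1813/2000
DF(3y) = 73/80 ≈ 0.912500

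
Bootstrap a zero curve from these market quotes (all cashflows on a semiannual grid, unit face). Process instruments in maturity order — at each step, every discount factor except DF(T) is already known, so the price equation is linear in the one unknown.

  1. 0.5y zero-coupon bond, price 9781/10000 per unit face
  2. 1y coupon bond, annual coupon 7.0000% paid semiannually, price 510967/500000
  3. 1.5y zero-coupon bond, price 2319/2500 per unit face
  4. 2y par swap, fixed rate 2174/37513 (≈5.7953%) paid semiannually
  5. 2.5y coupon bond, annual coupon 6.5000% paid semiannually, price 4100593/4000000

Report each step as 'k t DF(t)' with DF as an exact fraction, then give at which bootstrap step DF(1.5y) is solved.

step 1 [0.5y] zero: DF = P = 9781/10000 ≈ 0.978100
step 2 [1y] bond c/2=7/200: DF=(510967/500000 − 7/200·(0.978100))/(1+7/200) = 9543/10000 ≈ 0.954300
step 3 [1.5y] zero: DF = P = 2319/2500 ≈ 0.927600
step 4 [2y] swap r/2=1087/37513: DF=(1 − 1087/37513·(0.978100+0.954300+0.927600))/(1+1087/37513) = 8913/10000 ≈ 0.891300
step 5 [2.5y] bond c/2=13/400: DF=(4100593/4000000 − 13/400·(0.978100+0.954300+0.927600+0.891300))/(1+13/400) = 2187/2500 ≈ 0.874800

1 1/2 9781/10000
2 1 9543/10000
3 3/2 2319/2500
4 2 8913/10000
5 5/2 2187/2500
DF(1.5y) is solved at step 3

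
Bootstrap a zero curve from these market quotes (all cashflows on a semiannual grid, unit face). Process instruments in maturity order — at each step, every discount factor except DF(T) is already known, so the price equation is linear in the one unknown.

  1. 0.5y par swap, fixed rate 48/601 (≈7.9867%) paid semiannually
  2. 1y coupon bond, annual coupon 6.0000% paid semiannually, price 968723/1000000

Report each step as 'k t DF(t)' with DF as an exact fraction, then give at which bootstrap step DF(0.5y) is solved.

1 1/2 601/625
2 1 73/80
DF(0.5y) is solved at step 1

step 1 [0.5y] swap r/2=24/601: DF=(1 − 24/601·(0))/(1+24/601) = 601/625 ≈ 0.961600
step 2 [1y] bond c/2=3/100: DF=(968723/1000000 − 3/100·(0.961600))/(1+3/100) = 73/80 ≈ 0.912500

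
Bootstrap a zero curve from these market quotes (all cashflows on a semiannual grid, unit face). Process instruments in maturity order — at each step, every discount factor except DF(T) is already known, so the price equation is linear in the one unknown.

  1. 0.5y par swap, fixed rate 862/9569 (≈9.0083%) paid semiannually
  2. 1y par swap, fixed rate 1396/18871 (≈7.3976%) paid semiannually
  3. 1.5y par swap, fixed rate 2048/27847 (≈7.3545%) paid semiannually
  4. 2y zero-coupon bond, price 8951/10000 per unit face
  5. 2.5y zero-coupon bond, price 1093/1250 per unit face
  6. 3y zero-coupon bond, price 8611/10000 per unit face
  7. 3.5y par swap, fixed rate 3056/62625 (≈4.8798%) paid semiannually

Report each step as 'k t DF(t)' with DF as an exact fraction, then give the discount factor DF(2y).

step 1 [0.5y] swap r/2=431/9569: DF=(1 − 431/9569·(0))/(1+431/9569) = 9569/10000 ≈ 0.956900
step 2 [1y] swap r/2=698/18871: DF=(1 − 698/18871·(0.956900))/(1+698/18871) = 4651/5000 ≈ 0.930200
step 3 [1.5y] swap r/2=1024/27847: DF=(1 − 1024/27847·(0.956900+0.930200))/(1+1024/27847) = 561/625 ≈ 0.897600
step 4 [2y] zero: DF = P = 8951/10000 ≈ 0.895100
step 5 [2.5y] zero: DF = P = 1093/1250 ≈ 0.874400
step 6 [3y] zero: DF = P = 8611/10000 ≈ 0.861100
step 7 [3.5y] swap r/2=1528/62625: DF=(1 − 1528/62625·(0.956900+0.930200+0.897600+0.895100+0.874400+0.861100))/(1+1528/62625) = 1059/1250 ≈ 0.847200

1 1/2 9569/10000
2 1 4651/5000
3 3/2 561/625
4 2 8951/10000
5 5/2 1093/1250
6 3 8611/10000
7 7/2 1059/1250
DF(2y) = 8951/10000 ≈ 0.895100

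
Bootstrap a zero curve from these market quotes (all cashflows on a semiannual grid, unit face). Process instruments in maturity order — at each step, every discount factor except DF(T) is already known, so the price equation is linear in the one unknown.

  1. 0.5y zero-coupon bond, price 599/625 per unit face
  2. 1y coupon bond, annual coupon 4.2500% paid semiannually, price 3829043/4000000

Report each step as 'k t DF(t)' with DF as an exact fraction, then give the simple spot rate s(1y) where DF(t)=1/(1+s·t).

1 1/2 599/625
2 1 4587/5000
s(1y) = (1/(4587/5000) − 1)/(1) = 413/4587 ≈ 9.0037%

step 1 [0.5y] zero: DF = P = 599/625 ≈ 0.958400
step 2 [1y] bond c/2=17/800: DF=(3829043/4000000 − 17/800·(0.958400))/(1+17/800) = 4587/5000 ≈ 0.917400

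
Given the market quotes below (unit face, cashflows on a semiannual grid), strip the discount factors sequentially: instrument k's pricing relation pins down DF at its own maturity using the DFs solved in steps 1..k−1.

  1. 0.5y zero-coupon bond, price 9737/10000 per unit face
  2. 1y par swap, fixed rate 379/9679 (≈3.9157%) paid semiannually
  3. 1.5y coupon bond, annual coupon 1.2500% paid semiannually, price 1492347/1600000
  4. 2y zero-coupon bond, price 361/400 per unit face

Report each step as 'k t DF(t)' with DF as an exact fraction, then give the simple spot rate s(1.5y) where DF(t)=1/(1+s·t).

1 1/2 9737/10000
2 1 9621/10000
3 3/2 9149/10000
4 2 361/400
s(1.5y) = (1/(9149/10000) − 1)/(3/2) = 1702/27447 ≈ 6.2010%

step 1 [0.5y] zero: DF = P = 9737/10000 ≈ 0.973700
step 2 [1y] swap r/2=379/19358: DF=(1 − 379/19358·(0.973700))/(1+379/19358) = 9621/10000 ≈ 0.962100
step 3 [1.5y] bond c/2=1/160: DF=(1492347/1600000 − 1/160·(0.973700+0.962100))/(1+1/160) = 9149/10000 ≈ 0.914900
step 4 [2y] zero: DF = P = 361/400 ≈ 0.902500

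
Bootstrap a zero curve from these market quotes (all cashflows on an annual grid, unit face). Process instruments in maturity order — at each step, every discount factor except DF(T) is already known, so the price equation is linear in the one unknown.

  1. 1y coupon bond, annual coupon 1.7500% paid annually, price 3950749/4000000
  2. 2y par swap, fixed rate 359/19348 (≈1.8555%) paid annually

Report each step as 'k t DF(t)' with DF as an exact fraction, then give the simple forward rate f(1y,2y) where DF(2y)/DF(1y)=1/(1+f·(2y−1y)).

1 1 9707/10000
2 2 9641/10000
f(1y,2y) = ((9707/10000)/(9641/10000) − 1)/(1) = 66/9641 ≈ 0.6846%

step 1 [1y] bond c/1=7/400: DF=(3950749/4000000 − 7/400·(0))/(1+7/400) = 9707/10000 ≈ 0.970700
step 2 [2y] swap r/1=359/19348: DF=(1 − 359/19348·(0.970700))/(1+359/19348) = 9641/10000 ≈ 0.964100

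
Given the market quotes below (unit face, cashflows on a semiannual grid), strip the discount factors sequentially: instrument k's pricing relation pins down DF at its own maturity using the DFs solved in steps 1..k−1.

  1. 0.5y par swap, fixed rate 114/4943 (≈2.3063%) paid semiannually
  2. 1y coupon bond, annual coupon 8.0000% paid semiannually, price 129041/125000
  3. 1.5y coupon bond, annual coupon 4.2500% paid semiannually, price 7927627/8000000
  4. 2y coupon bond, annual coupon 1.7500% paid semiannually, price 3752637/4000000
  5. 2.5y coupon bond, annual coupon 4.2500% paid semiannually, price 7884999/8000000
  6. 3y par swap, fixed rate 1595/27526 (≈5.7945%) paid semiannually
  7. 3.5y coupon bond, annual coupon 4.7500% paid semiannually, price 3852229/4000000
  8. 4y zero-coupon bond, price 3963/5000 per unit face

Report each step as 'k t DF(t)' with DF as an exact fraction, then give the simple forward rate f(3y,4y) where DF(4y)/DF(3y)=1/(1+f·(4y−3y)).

1 1/2 4943/5000
2 1 4773/5000
3 3/2 9299/10000
4 2 9051/10000
5 5/2 1773/2000
6 3 1681/2000
7 7/2 813/1000
8 4 3963/5000
f(3y,4y) = ((1681/2000)/(3963/5000) − 1)/(1) = 479/7926 ≈ 6.0434%

step 1 [0.5y] swap r/2=57/4943: DF=(1 − 57/4943·(0))/(1+57/4943) = 4943/5000 ≈ 0.988600
step 2 [1y] bond c/2=1/25: DF=(129041/125000 − 1/25·(0.988600))/(1+1/25) = 4773/5000 ≈ 0.954600
step 3 [1.5y] bond c/2=17/800: DF=(7927627/8000000 − 17/800·(0.988600+0.954600))/(1+17/800) = 9299/10000 ≈ 0.929900
step 4 [2y] bond c/2=7/800: DF=(3752637/4000000 − 7/800·(0.988600+0.954600+0.929900))/(1+7/800) = 9051/10000 ≈ 0.905100
step 5 [2.5y] bond c/2=17/800: DF=(7884999/8000000 − 17/800·(0.988600+0.954600+0.929900+0.905100))/(1+17/800) = 1773/2000 ≈ 0.886500
step 6 [3y] swap r/2=1595/55052: DF=(1 − 1595/55052·(0.988600+0.954600+0.929900+0.905100+0.886500))/(1+1595/55052) = 1681/2000 ≈ 0.840500
step 7 [3.5y] bond c/2=19/800: DF=(3852229/4000000 − 19/800·(0.988600+0.954600+0.929900+0.905100+0.886500+0.840500))/(1+19/800) = 813/1000 ≈ 0.813000
step 8 [4y] zero: DF = P = 3963/5000 ≈ 0.792600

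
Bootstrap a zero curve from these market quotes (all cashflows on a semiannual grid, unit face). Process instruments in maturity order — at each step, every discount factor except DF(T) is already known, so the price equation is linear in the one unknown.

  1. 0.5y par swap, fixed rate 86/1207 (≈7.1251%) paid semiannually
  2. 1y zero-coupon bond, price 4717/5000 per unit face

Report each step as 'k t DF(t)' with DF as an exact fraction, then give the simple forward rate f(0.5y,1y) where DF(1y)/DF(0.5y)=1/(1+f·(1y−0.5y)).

step 1 [0.5y] swap r/2=43/1207: DF=(1 − 43/1207·(0))/(1+43/1207) = 1207/1250 ≈ 0.965600
step 2 [1y] zero: DF = P = 4717/5000 ≈ 0.943400

1 1/2 1207/1250
2 1 4717/5000
f(0.5y,1y) = ((1207/1250)/(4717/5000) − 1)/(1/2) = 222/4717 ≈ 4.7064%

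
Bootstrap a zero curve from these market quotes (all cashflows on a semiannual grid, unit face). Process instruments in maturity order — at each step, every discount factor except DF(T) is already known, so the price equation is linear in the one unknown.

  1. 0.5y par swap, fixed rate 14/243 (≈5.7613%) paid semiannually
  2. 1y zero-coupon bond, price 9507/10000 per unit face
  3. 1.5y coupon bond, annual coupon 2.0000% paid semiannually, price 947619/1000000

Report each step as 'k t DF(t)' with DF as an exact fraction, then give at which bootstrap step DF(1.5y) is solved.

step 1 [0.5y] swap r/2=7/243: DF=(1 − 7/243·(0))/(1+7/243) = 243/250 ≈ 0.972000
step 2 [1y] zero: DF = P = 9507/10000 ≈ 0.950700
step 3 [1.5y] bond c/2=1/100: DF=(947619/1000000 − 1/100·(0.972000+0.950700))/(1+1/100) = 1149/1250 ≈ 0.919200

1 1/2 243/250
2 1 9507/10000
3 3/2 1149/1250
DF(1.5y) is solved at step 3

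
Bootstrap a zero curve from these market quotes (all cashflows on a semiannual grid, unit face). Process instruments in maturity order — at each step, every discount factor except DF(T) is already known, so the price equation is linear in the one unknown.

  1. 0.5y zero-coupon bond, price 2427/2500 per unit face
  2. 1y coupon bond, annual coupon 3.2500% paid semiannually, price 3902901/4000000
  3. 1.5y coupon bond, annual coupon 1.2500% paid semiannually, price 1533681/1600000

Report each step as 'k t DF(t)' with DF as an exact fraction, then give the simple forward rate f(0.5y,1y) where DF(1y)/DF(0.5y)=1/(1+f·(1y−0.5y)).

step 1 [0.5y] zero: DF = P = 2427/2500 ≈ 0.970800
step 2 [1y] bond c/2=13/800: DF=(3902901/4000000 − 13/800·(0.970800))/(1+13/800) = 4723/5000 ≈ 0.944600
step 3 [1.5y] bond c/2=1/160: DF=(1533681/1600000 − 1/160·(0.970800+0.944600))/(1+1/160) = 9407/10000 ≈ 0.940700

1 1/2 2427/2500
2 1 4723/5000
3 3/2 9407/10000
f(0.5y,1y) = ((2427/2500)/(4723/5000) − 1)/(1/2) = 262/4723 ≈ 5.5473%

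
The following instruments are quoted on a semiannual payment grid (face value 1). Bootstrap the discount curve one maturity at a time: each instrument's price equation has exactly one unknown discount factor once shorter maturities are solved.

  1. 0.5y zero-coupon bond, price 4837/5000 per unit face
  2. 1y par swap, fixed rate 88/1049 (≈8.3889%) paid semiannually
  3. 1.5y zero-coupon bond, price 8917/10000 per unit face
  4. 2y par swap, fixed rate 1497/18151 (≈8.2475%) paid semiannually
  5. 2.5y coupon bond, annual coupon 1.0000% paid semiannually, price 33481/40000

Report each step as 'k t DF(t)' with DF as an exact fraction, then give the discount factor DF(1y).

step 1 [0.5y] zero: DF = P = 4837/5000 ≈ 0.967400
step 2 [1y] swap r/2=44/1049: DF=(1 − 44/1049·(0.967400))/(1+44/1049) = 1151/1250 ≈ 0.920800
step 3 [1.5y] zero: DF = P = 8917/10000 ≈ 0.891700
step 4 [2y] swap r/2=1497/36302: DF=(1 − 1497/36302·(0.967400+0.920800+0.891700))/(1+1497/36302) = 8503/10000 ≈ 0.850300
step 5 [2.5y] bond c/2=1/200: DF=(33481/40000 − 1/200·(0.967400+0.920800+0.891700+0.850300))/(1+1/200) = 2037/2500 ≈ 0.814800

1 1/2 4837/5000
2 1 1151/1250
3 3/2 8917/10000
4 2 8503/10000
5 5/2 2037/2500
DF(1y) = 1151/1250 ≈ 0.920800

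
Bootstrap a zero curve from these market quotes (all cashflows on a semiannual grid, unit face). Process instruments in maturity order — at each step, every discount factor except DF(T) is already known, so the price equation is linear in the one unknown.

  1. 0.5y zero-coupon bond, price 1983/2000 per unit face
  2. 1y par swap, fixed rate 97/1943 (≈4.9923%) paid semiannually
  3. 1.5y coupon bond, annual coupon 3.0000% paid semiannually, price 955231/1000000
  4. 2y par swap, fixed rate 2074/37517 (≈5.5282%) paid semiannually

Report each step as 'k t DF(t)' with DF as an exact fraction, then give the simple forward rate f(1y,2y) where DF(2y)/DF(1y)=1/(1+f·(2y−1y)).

1 1/2 1983/2000
2 1 1903/2000
3 3/2 2281/2500
4 2 8963/10000
f(1y,2y) = ((1903/2000)/(8963/10000) − 1)/(1) = 552/8963 ≈ 6.1587%

step 1 [0.5y] zero: DF = P = 1983/2000 ≈ 0.991500
step 2 [1y] swap r/2=97/3886: DF=(1 − 97/3886·(0.991500))/(1+97/3886) = 1903/2000 ≈ 0.951500
step 3 [1.5y] bond c/2=3/200: DF=(955231/1000000 − 3/200·(0.991500+0.951500))/(1+3/200) = 2281/2500 ≈ 0.912400
step 4 [2y] swap r/2=1037/37517: DF=(1 − 1037/37517·(0.991500+0.951500+0.912400))/(1+1037/37517) = 8963/10000 ≈ 0.896300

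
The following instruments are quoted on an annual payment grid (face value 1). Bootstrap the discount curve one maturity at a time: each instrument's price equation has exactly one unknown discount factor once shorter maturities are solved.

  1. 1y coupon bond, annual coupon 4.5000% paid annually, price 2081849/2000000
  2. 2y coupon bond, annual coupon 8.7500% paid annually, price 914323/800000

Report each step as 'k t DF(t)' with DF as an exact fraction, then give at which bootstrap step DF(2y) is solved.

step 1 [1y] bond c/1=9/200: DF=(2081849/2000000 − 9/200·(0))/(1+9/200) = 9961/10000 ≈ 0.996100
step 2 [2y] bond c/1=7/80: DF=(914323/800000 − 7/80·(0.996100))/(1+7/80) = 2427/2500 ≈ 0.970800

1 1 9961/10000
2 2 2427/2500
DF(2y) is solved at step 2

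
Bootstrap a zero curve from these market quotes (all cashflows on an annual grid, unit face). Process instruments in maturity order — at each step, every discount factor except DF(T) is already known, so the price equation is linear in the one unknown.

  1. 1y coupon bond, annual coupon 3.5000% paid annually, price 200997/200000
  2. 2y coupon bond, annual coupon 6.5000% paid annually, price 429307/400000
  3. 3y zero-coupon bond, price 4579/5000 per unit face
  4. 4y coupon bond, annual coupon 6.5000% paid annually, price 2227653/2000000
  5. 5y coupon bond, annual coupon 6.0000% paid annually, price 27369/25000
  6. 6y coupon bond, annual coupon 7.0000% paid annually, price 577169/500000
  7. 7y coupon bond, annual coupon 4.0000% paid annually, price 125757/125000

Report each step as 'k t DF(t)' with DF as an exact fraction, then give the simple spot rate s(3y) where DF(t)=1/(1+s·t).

1 1 971/1000
2 2 1897/2000
3 3 4579/5000
4 4 1091/1250
5 5 8229/10000
6 6 489/625
7 7 763/1000
s(3y) = (1/(4579/5000) − 1)/(3) = 421/13737 ≈ 3.0647%

step 1 [1y] bond c/1=7/200: DF=(200997/200000 − 7/200·(0))/(1+7/200) = 971/1000 ≈ 0.971000
step 2 [2y] bond c/1=13/200: DF=(429307/400000 − 13/200·(0.971000))/(1+13/200) = 1897/2000 ≈ 0.948500
step 3 [3y] zero: DF = P = 4579/5000 ≈ 0.915800
step 4 [4y] bond c/1=13/200: DF=(2227653/2000000 − 13/200·(0.971000+0.948500+0.915800))/(1+13/200) = 1091/1250 ≈ 0.872800
step 5 [5y] bond c/1=3/50: DF=(27369/25000 − 3/50·(0.971000+0.948500+0.915800+0.872800))/(1+3/50) = 8229/10000 ≈ 0.822900
step 6 [6y] bond c/1=7/100: DF=(577169/500000 − 7/100·(0.971000+0.948500+0.915800+0.872800+0.822900))/(1+7/100) = 489/625 ≈ 0.782400
step 7 [7y] bond c/1=1/25: DF=(125757/125000 − 1/25·(0.971000+0.948500+0.915800+0.872800+0.822900+0.782400))/(1+1/25) = 763/1000 ≈ 0.763000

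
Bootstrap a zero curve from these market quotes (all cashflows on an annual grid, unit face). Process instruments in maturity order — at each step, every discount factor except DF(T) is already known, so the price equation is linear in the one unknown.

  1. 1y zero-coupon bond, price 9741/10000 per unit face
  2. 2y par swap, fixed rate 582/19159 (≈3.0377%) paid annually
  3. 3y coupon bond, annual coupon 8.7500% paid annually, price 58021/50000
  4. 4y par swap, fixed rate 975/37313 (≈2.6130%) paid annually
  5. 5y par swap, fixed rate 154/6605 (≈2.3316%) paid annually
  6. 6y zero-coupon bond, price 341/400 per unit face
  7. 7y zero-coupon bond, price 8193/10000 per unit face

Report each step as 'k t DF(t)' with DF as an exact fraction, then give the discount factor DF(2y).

1 1 9741/10000
2 2 4709/5000
3 3 9129/10000
4 4 361/400
5 5 4461/5000
6 6 341/400
7 7 8193/10000
DF(2y) = 4709/5000 ≈ 0.941800

step 1 [1y] zero: DF = P = 9741/10000 ≈ 0.974100
step 2 [2y] swap r/1=582/19159: DF=(1 − 582/19159·(0.974100))/(1+582/19159) = 4709/5000 ≈ 0.941800
step 3 [3y] bond c/1=7/80: DF=(58021/50000 − 7/80·(0.974100+0.941800))/(1+7/80) = 9129/10000 ≈ 0.912900
step 4 [4y] swap r/1=975/37313: DF=(1 − 975/37313·(0.974100+0.941800+0.912900))/(1+975/37313) = 361/400 ≈ 0.902500
step 5 [5y] swap r/1=154/6605: DF=(1 − 154/6605·(0.974100+0.941800+0.912900+0.902500))/(1+154/6605) = 4461/5000 ≈ 0.892200
step 6 [6y] zero: DF = P = 341/400 ≈ 0.852500
step 7 [7y] zero: DF = P = 8193/10000 ≈ 0.819300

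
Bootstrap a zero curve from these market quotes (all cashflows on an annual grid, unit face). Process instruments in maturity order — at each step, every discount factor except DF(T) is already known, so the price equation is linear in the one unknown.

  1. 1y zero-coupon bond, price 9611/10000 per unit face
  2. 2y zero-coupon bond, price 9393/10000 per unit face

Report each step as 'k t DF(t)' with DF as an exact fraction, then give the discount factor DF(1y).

1 1 9611/10000
2 2 9393/10000
DF(1y) = 9611/10000 ≈ 0.961100

step 1 [1y] zero: DF = P = 9611/10000 ≈ 0.961100
step 2 [2y] zero: DF = P = 9393/10000 ≈ 0.939300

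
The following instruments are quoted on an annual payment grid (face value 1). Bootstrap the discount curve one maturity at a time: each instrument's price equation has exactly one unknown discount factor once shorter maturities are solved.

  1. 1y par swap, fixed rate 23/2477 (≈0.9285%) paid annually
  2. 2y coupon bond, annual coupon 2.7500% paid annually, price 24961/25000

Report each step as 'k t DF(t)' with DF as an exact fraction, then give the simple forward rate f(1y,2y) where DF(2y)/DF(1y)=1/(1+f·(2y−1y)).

step 1 [1y] swap r/1=23/2477: DF=(1 − 23/2477·(0))/(1+23/2477) = 2477/2500 ≈ 0.990800
step 2 [2y] bond c/1=11/400: DF=(24961/25000 − 11/400·(0.990800))/(1+11/400) = 2363/2500 ≈ 0.945200

1 1 2477/2500
2 2 2363/2500
f(1y,2y) = ((2477/2500)/(2363/2500) − 1)/(1) = 114/2363 ≈ 4.8244%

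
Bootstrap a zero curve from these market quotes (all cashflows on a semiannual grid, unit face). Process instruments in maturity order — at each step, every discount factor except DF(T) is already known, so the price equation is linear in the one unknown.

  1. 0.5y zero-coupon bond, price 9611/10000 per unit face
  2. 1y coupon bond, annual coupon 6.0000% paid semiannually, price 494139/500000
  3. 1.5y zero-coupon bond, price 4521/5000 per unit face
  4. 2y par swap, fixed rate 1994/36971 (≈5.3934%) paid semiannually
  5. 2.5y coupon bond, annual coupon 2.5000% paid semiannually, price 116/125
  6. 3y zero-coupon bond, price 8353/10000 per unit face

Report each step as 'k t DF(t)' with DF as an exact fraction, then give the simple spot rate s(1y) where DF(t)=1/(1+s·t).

1 1/2 9611/10000
2 1 1863/2000
3 3/2 4521/5000
4 2 9003/10000
5 5/2 8709/10000
6 3 8353/10000
s(1y) = (1/(1863/2000) − 1)/(1) = 137/1863 ≈ 7.3537%

step 1 [0.5y] zero: DF = P = 9611/10000 ≈ 0.961100
step 2 [1y] bond c/2=3/100: DF=(494139/500000 − 3/100·(0.961100))/(1+3/100) = 1863/2000 ≈ 0.931500
step 3 [1.5y] zero: DF = P = 4521/5000 ≈ 0.904200
step 4 [2y] swap r/2=997/36971: DF=(1 − 997/36971·(0.961100+0.931500+0.904200))/(1+997/36971) = 9003/10000 ≈ 0.900300
step 5 [2.5y] bond c/2=1/80: DF=(116/125 − 1/80·(0.961100+0.931500+0.904200+0.900300))/(1+1/80) = 8709/10000 ≈ 0.870900
step 6 [3y] zero: DF = P = 8353/10000 ≈ 0.835300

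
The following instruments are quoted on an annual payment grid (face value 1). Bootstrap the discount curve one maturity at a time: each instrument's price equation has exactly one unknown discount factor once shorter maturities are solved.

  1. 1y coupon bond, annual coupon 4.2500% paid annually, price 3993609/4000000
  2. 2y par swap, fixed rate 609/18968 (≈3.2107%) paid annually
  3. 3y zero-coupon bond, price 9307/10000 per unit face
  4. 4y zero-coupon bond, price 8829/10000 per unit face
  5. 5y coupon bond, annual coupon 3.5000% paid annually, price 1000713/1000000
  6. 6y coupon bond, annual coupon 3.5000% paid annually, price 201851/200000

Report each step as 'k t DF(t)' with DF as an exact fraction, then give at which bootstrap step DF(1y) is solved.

step 1 [1y] bond c/1=17/400: DF=(3993609/4000000 − 17/400·(0))/(1+17/400) = 9577/10000 ≈ 0.957700
step 2 [2y] swap r/1=609/18968: DF=(1 − 609/18968·(0.957700))/(1+609/18968) = 9391/10000 ≈ 0.939100
step 3 [3y] zero: DF = P = 9307/10000 ≈ 0.930700
step 4 [4y] zero: DF = P = 8829/10000 ≈ 0.882900
step 5 [5y] bond c/1=7/200: DF=(1000713/1000000 − 7/200·(0.957700+0.939100+0.930700+0.882900))/(1+7/200) = 4207/5000 ≈ 0.841400
step 6 [6y] bond c/1=7/200: DF=(201851/200000 − 7/200·(0.957700+0.939100+0.930700+0.882900+0.841400))/(1+7/200) = 2053/2500 ≈ 0.821200

1 1 9577/10000
2 2 9391/10000
3 3 9307/10000
4 4 8829/10000
5 5 4207/5000
6 6 2053/2500
DF(1y) is solved at step 1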